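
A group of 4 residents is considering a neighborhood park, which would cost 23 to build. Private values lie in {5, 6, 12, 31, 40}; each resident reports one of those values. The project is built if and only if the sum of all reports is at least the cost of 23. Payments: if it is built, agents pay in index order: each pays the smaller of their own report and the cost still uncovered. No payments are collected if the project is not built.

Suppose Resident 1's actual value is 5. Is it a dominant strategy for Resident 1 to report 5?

Check each profile of the others' reports and compare truth against every alternative report.
Others report (5, 5, 12): truth gives 0, best alternative gives -1.
Others report (5, 5, 31): truth gives 0, best alternative gives -1.
Others report (5, 5, 40): truth gives 0, best alternative gives -1.
Others report (5, 6, 6): truth gives 0, best alternative gives -1.
Others report (5, 6, 12): truth gives 0, best alternative gives -1.
Others report (5, 6, 31): truth gives 0, best alternative gives -1.
(Remaining 119 profiles checked similarly; truth is weakly best in each.)
In every case the truthful report is at least as good as any alternative, so it is a dominant strategy.

Yes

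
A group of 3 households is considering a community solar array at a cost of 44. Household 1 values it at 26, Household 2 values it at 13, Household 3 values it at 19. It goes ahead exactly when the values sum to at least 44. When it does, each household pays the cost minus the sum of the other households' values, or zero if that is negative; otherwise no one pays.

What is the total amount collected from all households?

17

Total value 58 ≥ cost 44, so it is built.
Household 1: others sum to 32; max(0, 44 - 32) = 12.
Household 2: others sum to 45; max(0, 44 - 45) = 0.
Household 3: others sum to 39; max(0, 44 - 39) = 5.
Total collected = 12 + 0 + 5 = 17.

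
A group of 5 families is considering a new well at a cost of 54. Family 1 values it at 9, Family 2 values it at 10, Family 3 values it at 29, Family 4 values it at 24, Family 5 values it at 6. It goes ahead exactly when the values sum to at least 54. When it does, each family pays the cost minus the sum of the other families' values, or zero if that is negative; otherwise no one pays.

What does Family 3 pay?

Total value 78 ≥ cost 54, so the project is built.
The other families' values sum to 49.
Cost minus that sum is 54 - 49 = 5.

5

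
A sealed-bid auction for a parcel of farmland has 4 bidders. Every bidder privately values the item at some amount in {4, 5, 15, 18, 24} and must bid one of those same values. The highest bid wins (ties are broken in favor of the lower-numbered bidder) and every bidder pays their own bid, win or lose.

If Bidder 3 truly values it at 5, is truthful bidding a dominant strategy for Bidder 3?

Consider the case where Bidder 1 bids 4, Bidder 2 bids 4 and Bidder 4 bids 15.
Truthful bid 5: loses but pays 5, utility -5.
Bid 4 instead: loses but pays 4, utility -4.
Since -4 > -5, bidding 4 is strictly better here, so truthful bidding is not dominant.

No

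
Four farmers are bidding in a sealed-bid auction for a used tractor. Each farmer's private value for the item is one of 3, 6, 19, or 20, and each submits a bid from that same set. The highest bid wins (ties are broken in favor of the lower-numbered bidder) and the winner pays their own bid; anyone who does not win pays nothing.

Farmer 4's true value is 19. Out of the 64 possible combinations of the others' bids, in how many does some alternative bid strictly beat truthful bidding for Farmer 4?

Others bid (3, 3, 3): truth gives 0; bid 6 gives 13 > 0. Violating.
Others bid (3, 3, 6): truth gives 0; no alternative beats it.
Others bid (3, 3, 19): truth gives 0; no alternative beats it.
(Checking all 64 profiles: 1 has a profitable deviation, 63 do not.)

1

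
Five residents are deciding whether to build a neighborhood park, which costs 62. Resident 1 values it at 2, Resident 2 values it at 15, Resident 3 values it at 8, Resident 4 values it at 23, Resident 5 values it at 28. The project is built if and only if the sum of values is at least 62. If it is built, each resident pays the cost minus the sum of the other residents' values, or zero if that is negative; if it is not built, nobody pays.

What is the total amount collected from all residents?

24

Total value 76 ≥ cost 62, so it is built.
Resident 1: others sum to 74; max(0, 62 - 74) = 0.
Resident 2: others sum to 61; max(0, 62 - 61) = 1.
Resident 3: others sum to 68; max(0, 62 - 68) = 0.
Resident 4: others sum to 53; max(0, 62 - 53) = 9.
Resident 5: others sum to 48; max(0, 62 - 48) = 14.
Total collected = 0 + 1 + 0 + 9 + 14 = 24.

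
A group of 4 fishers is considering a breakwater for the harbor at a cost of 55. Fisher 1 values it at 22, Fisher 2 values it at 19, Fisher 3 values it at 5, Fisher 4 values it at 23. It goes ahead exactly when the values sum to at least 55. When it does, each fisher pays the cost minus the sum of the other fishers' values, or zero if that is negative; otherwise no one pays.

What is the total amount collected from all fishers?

Total value 69 ≥ cost 55, so it is built.
Fisher 1: others sum to 47; max(0, 55 - 47) = 8.
Fisher 2: others sum to 50; max(0, 55 - 50) = 5.
Fisher 3: others sum to 64; max(0, 55 - 64) = 0.
Fisher 4: others sum to 46; max(0, 55 - 46) = 9.
Total collected = 8 + 5 + 0 + 9 = 22.

22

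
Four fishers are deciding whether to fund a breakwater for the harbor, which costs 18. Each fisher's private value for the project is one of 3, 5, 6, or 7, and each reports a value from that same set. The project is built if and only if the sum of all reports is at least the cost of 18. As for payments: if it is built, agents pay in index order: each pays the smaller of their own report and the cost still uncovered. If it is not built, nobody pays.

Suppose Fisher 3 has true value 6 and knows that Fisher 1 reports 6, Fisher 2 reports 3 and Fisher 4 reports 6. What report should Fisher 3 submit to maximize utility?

3

Report 3: project built, pays 3, utility 6 - 3 = 3.
Report 5: project built, pays 5, utility 6 - 5 = 1.
Report 6: project built, pays 6, utility 6 - 6 = 0.
Report 7: project built, pays 7, utility 6 - 7 = -1.
The best choice is 3 with utility 3.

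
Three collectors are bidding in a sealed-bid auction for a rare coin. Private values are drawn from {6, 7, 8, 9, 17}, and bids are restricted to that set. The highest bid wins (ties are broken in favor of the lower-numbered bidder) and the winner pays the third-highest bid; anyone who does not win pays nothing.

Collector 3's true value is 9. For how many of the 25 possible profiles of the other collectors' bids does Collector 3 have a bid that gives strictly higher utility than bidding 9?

6

Others bid (6, 9): truth gives 0; bid 17 gives 3 > 0. Violating.
Others bid (7, 9): truth gives 0; bid 17 gives 2 > 0. Violating.
Others bid (8, 9): truth gives 0; bid 17 gives 1 > 0. Violating.
Others bid (9, 6): truth gives 0; bid 17 gives 3 > 0. Violating.
Others bid (6, 6): truth gives 3; no alternative beats it.
Others bid (6, 7): truth gives 3; no alternative beats it.
(Checking all 25 profiles: 6 have a profitable deviation, 19 do not.)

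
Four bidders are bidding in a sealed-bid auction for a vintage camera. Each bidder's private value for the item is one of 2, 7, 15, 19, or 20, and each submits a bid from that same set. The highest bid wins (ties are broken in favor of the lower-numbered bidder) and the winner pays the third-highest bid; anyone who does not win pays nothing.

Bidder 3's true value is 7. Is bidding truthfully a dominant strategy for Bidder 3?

Consider the case where Bidder 1 bids 2, Bidder 2 bids 2 and Bidder 4 bids 15.
Truthful bid 7: loses, pays 0, utility 0.
Bid 15 instead: wins, pays 2, utility 7 - 2 = 5.
Since 5 > 0, bidding 15 is strictly better here, so truthful bidding is not dominant.

No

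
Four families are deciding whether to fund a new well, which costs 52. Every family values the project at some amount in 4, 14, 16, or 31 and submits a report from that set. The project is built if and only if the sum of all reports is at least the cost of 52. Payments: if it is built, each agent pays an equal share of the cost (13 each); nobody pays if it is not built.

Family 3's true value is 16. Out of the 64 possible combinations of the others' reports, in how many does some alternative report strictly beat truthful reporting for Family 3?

15

Others report (4, 4, 14): truth gives 0; report 31 gives 3 > 0. Violating.
Others report (4, 4, 16): truth gives 0; report 31 gives 3 > 0. Violating.
Others report (4, 14, 4): truth gives 0; report 31 gives 3 > 0. Violating.
Others report (4, 14, 14): truth gives 0; report 31 gives 3 > 0. Violating.
Others report (4, 4, 4): truth gives 0; no alternative beats it.
Others report (4, 4, 31): truth gives 3; no alternative beats it.
(Checking all 64 profiles: 15 have a profitable deviation, 49 do not.)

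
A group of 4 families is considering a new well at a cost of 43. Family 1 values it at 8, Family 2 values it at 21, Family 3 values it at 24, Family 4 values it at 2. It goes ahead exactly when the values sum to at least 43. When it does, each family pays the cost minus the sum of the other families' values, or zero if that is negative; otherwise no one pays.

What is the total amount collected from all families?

Total value 55 ≥ cost 43, so it is built.
Family 1: others sum to 47; max(0, 43 - 47) = 0.
Family 2: others sum to 34; max(0, 43 - 34) = 9.
Family 3: others sum to 31; max(0, 43 - 31) = 12.
Family 4: others sum to 53; max(0, 43 - 53) = 0.
Total collected = 0 + 9 + 12 + 0 = 21.

21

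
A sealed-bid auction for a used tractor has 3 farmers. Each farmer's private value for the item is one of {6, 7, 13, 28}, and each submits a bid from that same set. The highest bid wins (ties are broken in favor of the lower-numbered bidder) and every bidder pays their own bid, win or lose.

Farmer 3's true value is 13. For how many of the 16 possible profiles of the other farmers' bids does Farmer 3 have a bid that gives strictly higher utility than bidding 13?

13

Others bid (6, 6): truth gives 0; bid 7 gives 6 > 0. Violating.
Others bid (6, 13): truth gives -13; bid 6 gives -6 > -13. Violating.
Others bid (6, 28): truth gives -13; bid 6 gives -6 > -13. Violating.
Others bid (7, 13): truth gives -13; bid 6 gives -6 > -13. Violating.
Others bid (6, 7): truth gives 0; no alternative beats it.
Others bid (7, 6): truth gives 0; no alternative beats it.
(Checking all 16 profiles: 13 have a profitable deviation, 3 do not.)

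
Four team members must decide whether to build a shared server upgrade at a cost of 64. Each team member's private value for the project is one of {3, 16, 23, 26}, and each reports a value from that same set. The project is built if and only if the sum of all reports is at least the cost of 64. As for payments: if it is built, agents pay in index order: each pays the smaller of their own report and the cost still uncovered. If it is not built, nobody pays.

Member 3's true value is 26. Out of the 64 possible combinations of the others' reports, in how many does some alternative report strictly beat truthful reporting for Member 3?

Others report (3, 16, 23): truth gives 0; report 23 gives 3 > 0. Violating.
Others report (3, 16, 26): truth gives 0; report 23 gives 3 > 0. Violating.
Others report (3, 23, 16): truth gives 0; report 23 gives 3 > 0. Violating.
Others report (3, 23, 23): truth gives 0; report 16 gives 10 > 0. Violating.
Others report (3, 3, 3): truth gives 0; no alternative beats it.
Others report (3, 3, 16): truth gives 0; no alternative beats it.
(Checking all 64 profiles: 46 have a profitable deviation, 18 do not.)

46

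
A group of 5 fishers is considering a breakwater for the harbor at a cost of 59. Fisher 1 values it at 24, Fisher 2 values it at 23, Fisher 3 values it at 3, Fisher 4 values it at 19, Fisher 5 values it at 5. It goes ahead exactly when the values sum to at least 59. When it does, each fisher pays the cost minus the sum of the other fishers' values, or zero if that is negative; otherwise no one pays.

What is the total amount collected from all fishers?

21

Total value 74 ≥ cost 59, so it is built.
Fisher 1: others sum to 50; max(0, 59 - 50) = 9.
Fisher 2: others sum to 51; max(0, 59 - 51) = 8.
Fisher 3: others sum to 71; max(0, 59 - 71) = 0.
Fisher 4: others sum to 55; max(0, 59 - 55) = 4.
Fisher 5: others sum to 69; max(0, 59 - 69) = 0.
Total collected = 9 + 8 + 0 + 4 + 0 = 21.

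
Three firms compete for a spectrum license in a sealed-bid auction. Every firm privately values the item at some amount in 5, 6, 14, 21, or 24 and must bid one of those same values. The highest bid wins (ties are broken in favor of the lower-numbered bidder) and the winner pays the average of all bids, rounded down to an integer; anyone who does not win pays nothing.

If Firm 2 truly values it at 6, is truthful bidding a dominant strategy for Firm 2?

Check each profile of the others' bids and compare truth against every alternative bid.
Others bid (5, 5): truth gives 1, best alternative gives 0.
Others bid (5, 6): truth gives 1, best alternative gives 0.
Others bid (5, 14): truth gives 0, best alternative gives 0.
Others bid (5, 21): truth gives 0, best alternative gives 0.
Others bid (5, 24): truth gives 0, best alternative gives 0.
Others bid (6, 5): truth gives 0, best alternative gives 0.
(Remaining 19 profiles checked similarly; truth is weakly best in each.)
In every case the truthful bid is at least as good as any alternative, so it is a dominant strategy.

Yes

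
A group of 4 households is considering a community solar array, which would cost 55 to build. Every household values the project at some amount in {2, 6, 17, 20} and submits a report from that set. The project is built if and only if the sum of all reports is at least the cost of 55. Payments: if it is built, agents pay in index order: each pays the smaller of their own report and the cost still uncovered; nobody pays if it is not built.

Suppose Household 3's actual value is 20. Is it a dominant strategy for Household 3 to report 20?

Consider the case where Household 1 reports 2, Household 2 reports 17 and Household 4 reports 20.
Truthful report 20: project built, pays 20, utility 20 - 20 = 0.
Report 17 instead: project built, pays 17, utility 20 - 17 = 3.
Since 3 > 0, reporting 17 is strictly better here, so truthful reporting is not dominant.

No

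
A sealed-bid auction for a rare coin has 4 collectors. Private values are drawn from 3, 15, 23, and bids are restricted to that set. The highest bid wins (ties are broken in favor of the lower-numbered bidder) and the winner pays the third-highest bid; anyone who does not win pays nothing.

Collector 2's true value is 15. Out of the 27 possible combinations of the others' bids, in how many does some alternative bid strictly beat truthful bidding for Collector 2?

Others bid (3, 3, 23): truth gives 0; bid 23 gives 12 > 0. Violating.
Others bid (3, 23, 3): truth gives 0; bid 23 gives 12 > 0. Violating.
Others bid (15, 3, 3): truth gives 0; bid 23 gives 12 > 0. Violating.
Others bid (3, 3, 3): truth gives 12; no alternative beats it.
Others bid (3, 3, 15): truth gives 12; no alternative beats it.
(Checking all 27 profiles: 3 have a profitable deviation, 24 do not.)

3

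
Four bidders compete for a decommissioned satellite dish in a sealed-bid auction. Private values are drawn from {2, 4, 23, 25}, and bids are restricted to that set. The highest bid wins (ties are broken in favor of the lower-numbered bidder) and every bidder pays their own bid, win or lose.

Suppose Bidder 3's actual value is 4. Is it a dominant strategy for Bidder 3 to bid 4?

Consider the case where Bidder 1 bids 2, Bidder 2 bids 2 and Bidder 4 bids 23.
Truthful bid 4: loses but pays 4, utility -4.
Bid 2 instead: loses but pays 2, utility -2.
Since -2 > -4, bidding 2 is strictly better here, so truthful bidding is not dominant.

No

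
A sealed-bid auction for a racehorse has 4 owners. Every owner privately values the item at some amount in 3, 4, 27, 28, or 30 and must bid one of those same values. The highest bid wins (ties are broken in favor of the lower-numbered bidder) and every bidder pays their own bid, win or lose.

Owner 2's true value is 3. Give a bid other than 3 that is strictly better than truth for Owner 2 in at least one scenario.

4

Suppose Owner 1 bids 3, Owner 3 bids 3 and Owner 4 bids 3.
Bid 3: loses but pays 3, utility -3.
Bid 4: wins, pays 4, utility 3 - 4 = -1.
So bidding 4 beats truth here (-1 > -3).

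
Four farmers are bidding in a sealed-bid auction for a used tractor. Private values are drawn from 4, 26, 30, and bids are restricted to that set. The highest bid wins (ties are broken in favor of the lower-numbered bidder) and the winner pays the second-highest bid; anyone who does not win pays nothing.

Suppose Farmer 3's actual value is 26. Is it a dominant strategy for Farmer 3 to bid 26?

Check each profile of the others' bids and compare truth against every alternative bid.
Others bid (4, 4, 4): truth gives 22, best alternative gives 22.
Others bid (4, 4, 26): truth gives 0, best alternative gives 0.
Others bid (4, 4, 30): truth gives 0, best alternative gives 0.
Others bid (4, 26, 4): truth gives 0, best alternative gives 0.
Others bid (4, 26, 26): truth gives 0, best alternative gives 0.
Others bid (4, 26, 30): truth gives 0, best alternative gives 0.
(Remaining 21 profiles checked similarly; truth is weakly best in each.)
In every case the truthful bid is at least as good as any alternative, so it is a dominant strategy.

Yes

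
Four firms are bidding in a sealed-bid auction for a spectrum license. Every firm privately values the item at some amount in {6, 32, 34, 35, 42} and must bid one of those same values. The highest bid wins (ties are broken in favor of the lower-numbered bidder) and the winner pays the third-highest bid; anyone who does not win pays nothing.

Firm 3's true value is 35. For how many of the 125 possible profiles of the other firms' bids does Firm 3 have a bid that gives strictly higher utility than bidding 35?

Others bid (6, 6, 42): truth gives 0; bid 42 gives 29 > 0. Violating.
Others bid (6, 32, 42): truth gives 0; bid 42 gives 3 > 0. Violating.
Others bid (6, 34, 42): truth gives 0; bid 42 gives 1 > 0. Violating.
Others bid (6, 35, 6): truth gives 0; bid 42 gives 29 > 0. Violating.
Others bid (6, 6, 6): truth gives 29; no alternative beats it.
Others bid (6, 6, 32): truth gives 29; no alternative beats it.
(Checking all 125 profiles: 27 have a profitable deviation, 98 do not.)

27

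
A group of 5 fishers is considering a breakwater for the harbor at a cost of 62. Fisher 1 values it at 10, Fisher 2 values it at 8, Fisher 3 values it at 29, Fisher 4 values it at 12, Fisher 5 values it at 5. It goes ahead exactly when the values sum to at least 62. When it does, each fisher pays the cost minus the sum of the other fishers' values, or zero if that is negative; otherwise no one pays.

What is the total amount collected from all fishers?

54

Total value 64 ≥ cost 62, so it is built.
Fisher 1: others sum to 54; max(0, 62 - 54) = 8.
Fisher 2: others sum to 56; max(0, 62 - 56) = 6.
Fisher 3: others sum to 35; max(0, 62 - 35) = 27.
Fisher 4: others sum to 52; max(0, 62 - 52) = 10.
Fisher 5: others sum to 59; max(0, 62 - 59) = 3.
Total collected = 8 + 6 + 27 + 10 + 3 = 54.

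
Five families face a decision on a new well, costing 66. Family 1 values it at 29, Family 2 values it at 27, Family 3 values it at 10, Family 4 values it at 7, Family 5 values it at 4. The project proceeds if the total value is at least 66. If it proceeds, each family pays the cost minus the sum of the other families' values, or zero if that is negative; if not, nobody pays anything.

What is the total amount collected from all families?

34

Total value 77 ≥ cost 66, so it is built.
Family 1: others sum to 48; max(0, 66 - 48) = 18.
Family 2: others sum to 50; max(0, 66 - 50) = 16.
Family 3: others sum to 67; max(0, 66 - 67) = 0.
Family 4: others sum to 70; max(0, 66 - 70) = 0.
Family 5: others sum to 73; max(0, 66 - 73) = 0.
Total collected = 18 + 16 + 0 + 0 + 0 = 34.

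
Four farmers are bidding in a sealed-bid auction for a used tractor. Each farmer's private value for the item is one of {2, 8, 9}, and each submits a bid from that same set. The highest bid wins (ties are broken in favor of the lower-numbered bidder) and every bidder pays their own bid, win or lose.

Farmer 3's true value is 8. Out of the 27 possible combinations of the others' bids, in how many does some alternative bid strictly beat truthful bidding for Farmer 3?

Others bid (2, 2, 9): truth gives -8; bid 9 gives -1 > -8. Violating.
Others bid (2, 8, 2): truth gives -8; bid 9 gives -1 > -8. Violating.
Others bid (2, 8, 8): truth gives -8; bid 9 gives -1 > -8. Violating.
Others bid (2, 8, 9): truth gives -8; bid 9 gives -1 > -8. Violating.
Others bid (2, 2, 2): truth gives 0; no alternative beats it.
Others bid (2, 2, 8): truth gives 0; no alternative beats it.
(Checking all 27 profiles: 25 have a profitable deviation, 2 do not.)

25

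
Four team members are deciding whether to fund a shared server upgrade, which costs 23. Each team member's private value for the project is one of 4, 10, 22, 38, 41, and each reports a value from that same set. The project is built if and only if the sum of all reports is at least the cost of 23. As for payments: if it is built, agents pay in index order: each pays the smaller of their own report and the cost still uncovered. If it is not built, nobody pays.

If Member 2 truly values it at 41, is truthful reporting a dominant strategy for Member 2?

Consider the case where Member 1 reports 4, Member 3 reports 4 and Member 4 reports 10.
Truthful report 41: project built, pays 19, utility 41 - 19 = 22.
Report 10 instead: project built, pays 10, utility 41 - 10 = 31.
Since 31 > 22, reporting 10 is strictly better here, so truthful reporting is not dominant.

No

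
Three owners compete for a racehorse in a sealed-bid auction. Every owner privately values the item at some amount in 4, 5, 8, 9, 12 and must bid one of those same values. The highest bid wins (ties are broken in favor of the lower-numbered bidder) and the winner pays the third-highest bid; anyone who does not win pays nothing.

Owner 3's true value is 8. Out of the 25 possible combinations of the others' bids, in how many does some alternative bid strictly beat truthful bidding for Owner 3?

Others bid (4, 8): truth gives 0; bid 9 gives 4 > 0. Violating.
Others bid (4, 9): truth gives 0; bid 12 gives 4 > 0. Violating.
Others bid (5, 8): truth gives 0; bid 9 gives 3 > 0. Violating.
Others bid (5, 9): truth gives 0; bid 12 gives 3 > 0. Violating.
Others bid (4, 4): truth gives 4; no alternative beats it.
Others bid (4, 5): truth gives 4; no alternative beats it.
(Checking all 25 profiles: 8 have a profitable deviation, 17 do not.)

8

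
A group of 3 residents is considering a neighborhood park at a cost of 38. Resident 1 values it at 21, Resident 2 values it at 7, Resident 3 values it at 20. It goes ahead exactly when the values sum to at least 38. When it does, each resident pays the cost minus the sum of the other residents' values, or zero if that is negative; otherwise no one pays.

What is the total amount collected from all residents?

Total value 48 ≥ cost 38, so it is built.
Resident 1: others sum to 27; max(0, 38 - 27) = 11.
Resident 2: others sum to 41; max(0, 38 - 41) = 0.
Resident 3: others sum to 28; max(0, 38 - 28) = 10.
Total collected = 11 + 0 + 10 = 21.

21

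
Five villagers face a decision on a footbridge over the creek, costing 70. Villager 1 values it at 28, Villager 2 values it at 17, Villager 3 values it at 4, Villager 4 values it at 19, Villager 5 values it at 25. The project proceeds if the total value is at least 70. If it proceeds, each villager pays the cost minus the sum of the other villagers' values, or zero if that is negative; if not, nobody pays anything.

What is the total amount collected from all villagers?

7

Total value 93 ≥ cost 70, so it is built.
Villager 1: others sum to 65; max(0, 70 - 65) = 5.
Villager 2: others sum to 76; max(0, 70 - 76) = 0.
Villager 3: others sum to 89; max(0, 70 - 89) = 0.
Villager 4: others sum to 74; max(0, 70 - 74) = 0.
Villager 5: others sum to 68; max(0, 70 - 68) = 2.
Total collected = 5 + 0 + 0 + 0 + 2 = 7.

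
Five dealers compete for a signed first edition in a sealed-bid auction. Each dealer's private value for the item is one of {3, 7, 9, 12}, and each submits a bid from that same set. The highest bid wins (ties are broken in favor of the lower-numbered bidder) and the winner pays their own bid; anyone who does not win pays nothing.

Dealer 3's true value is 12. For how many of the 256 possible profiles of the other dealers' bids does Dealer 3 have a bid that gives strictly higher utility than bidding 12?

36

Others bid (3, 3, 3, 3): truth gives 0; bid 7 gives 5 > 0. Violating.
Others bid (3, 3, 3, 7): truth gives 0; bid 7 gives 5 > 0. Violating.
Others bid (3, 3, 3, 9): truth gives 0; bid 9 gives 3 > 0. Violating.
Others bid (3, 3, 7, 3): truth gives 0; bid 7 gives 5 > 0. Violating.
Others bid (3, 3, 3, 12): truth gives 0; no alternative beats it.
Others bid (3, 3, 7, 12): truth gives 0; no alternative beats it.
(Checking all 256 profiles: 36 have a profitable deviation, 220 do not.)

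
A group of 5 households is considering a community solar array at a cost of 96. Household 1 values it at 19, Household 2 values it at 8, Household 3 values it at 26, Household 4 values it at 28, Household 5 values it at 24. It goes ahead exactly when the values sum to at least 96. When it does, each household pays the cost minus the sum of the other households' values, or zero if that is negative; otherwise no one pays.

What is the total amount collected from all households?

Total value 105 ≥ cost 96, so it is built.
Household 1: others sum to 86; max(0, 96 - 86) = 10.
Household 2: others sum to 97; max(0, 96 - 97) = 0.
Household 3: others sum to 79; max(0, 96 - 79) = 17.
Household 4: others sum to 77; max(0, 96 - 77) = 19.
Household 5: others sum to 81; max(0, 96 - 81) = 15.
Total collected = 10 + 0 + 17 + 19 + 15 = 61.

61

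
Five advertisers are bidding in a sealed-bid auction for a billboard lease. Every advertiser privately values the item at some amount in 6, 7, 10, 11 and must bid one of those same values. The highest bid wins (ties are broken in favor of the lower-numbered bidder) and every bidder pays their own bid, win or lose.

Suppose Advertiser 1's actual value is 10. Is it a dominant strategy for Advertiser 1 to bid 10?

Consider the case where Advertiser 2 bids 6, Advertiser 3 bids 6, Advertiser 4 bids 6 and Advertiser 5 bids 6.
Truthful bid 10: wins, pays 10, utility 10 - 10 = 0.
Bid 6 instead: wins, pays 6, utility 10 - 6 = 4.
Since 4 > 0, bidding 6 is strictly better here, so truthful bidding is not dominant.

No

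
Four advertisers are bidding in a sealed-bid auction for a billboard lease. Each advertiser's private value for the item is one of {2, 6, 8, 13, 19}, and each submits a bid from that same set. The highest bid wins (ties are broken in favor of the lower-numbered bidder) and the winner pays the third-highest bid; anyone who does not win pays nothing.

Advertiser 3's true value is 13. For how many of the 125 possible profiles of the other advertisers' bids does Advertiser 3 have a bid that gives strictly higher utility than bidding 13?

27

Others bid (2, 2, 19): truth gives 0; bid 19 gives 11 > 0. Violating.
Others bid (2, 6, 19): truth gives 0; bid 19 gives 7 > 0. Violating.
Others bid (2, 8, 19): truth gives 0; bid 19 gives 5 > 0. Violating.
Others bid (2, 13, 2): truth gives 0; bid 19 gives 11 > 0. Violating.
Others bid (2, 2, 2): truth gives 11; no alternative beats it.
Others bid (2, 2, 6): truth gives 11; no alternative beats it.
(Checking all 125 profiles: 27 have a profitable deviation, 98 do not.)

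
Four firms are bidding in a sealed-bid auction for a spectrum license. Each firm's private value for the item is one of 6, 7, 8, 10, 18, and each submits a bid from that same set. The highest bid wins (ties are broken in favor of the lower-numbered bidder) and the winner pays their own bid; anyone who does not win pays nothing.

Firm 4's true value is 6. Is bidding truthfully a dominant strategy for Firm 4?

Check each profile of the others' bids and compare truth against every alternative bid.
Others bid (6, 6, 6): truth gives 0, best alternative gives -1.
Others bid (6, 6, 7): truth gives 0, best alternative gives 0.
Others bid (6, 6, 8): truth gives 0, best alternative gives 0.
Others bid (6, 6, 10): truth gives 0, best alternative gives 0.
Others bid (6, 6, 18): truth gives 0, best alternative gives 0.
Others bid (6, 7, 6): truth gives 0, best alternative gives 0.
(Remaining 119 profiles checked similarly; truth is weakly best in each.)
In every case the truthful bid is at least as good as any alternative, so it is a dominant strategy.

Yes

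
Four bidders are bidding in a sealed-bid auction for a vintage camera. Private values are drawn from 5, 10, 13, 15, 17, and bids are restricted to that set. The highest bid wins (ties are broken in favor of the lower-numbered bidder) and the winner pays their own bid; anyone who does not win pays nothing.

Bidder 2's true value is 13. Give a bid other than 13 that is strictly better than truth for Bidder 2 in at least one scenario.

Suppose Bidder 1 bids 5, Bidder 3 bids 5 and Bidder 4 bids 5.
Bid 13: wins, pays 13, utility 13 - 13 = 0.
Bid 10: wins, pays 10, utility 13 - 10 = 3.
So bidding 10 beats truth here (3 > 0).

10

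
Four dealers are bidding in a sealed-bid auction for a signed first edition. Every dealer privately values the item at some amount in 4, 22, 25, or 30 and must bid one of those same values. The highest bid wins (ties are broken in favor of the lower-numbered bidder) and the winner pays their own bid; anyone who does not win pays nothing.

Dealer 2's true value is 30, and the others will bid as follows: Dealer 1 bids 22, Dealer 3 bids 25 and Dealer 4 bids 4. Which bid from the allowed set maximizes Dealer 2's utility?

Bid 4: loses, pays 0, utility 0.
Bid 22: loses, pays 0, utility 0.
Bid 25: wins, pays 25, utility 30 - 25 = 5.
Bid 30: wins, pays 30, utility 30 - 30 = 0.
The best choice is 25 with utility 5.

25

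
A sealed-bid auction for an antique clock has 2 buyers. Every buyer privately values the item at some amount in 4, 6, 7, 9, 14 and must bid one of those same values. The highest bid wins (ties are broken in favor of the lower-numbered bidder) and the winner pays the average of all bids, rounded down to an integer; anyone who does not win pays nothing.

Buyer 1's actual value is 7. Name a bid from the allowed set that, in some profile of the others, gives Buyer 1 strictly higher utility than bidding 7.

Suppose Buyer 2 bids 4.
Bid 7: wins, pays 5, utility 7 - 5 = 2.
Bid 4: wins, pays 4, utility 7 - 4 = 3.
So bidding 4 beats truth here (3 > 2).

4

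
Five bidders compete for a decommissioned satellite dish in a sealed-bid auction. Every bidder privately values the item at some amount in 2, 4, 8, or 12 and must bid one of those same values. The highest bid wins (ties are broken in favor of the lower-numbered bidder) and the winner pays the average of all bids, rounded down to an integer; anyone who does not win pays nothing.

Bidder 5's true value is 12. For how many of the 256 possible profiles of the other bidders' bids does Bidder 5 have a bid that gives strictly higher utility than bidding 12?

10

Others bid (2, 2, 2, 2): truth gives 8; bid 4 gives 10 > 8. Violating.
Others bid (2, 2, 2, 4): truth gives 8; bid 8 gives 9 > 8. Violating.
Others bid (2, 2, 4, 2): truth gives 8; bid 8 gives 9 > 8. Violating.
Others bid (2, 4, 2, 2): truth gives 8; bid 8 gives 9 > 8. Violating.
Others bid (2, 2, 2, 8): truth gives 7; no alternative beats it.
Others bid (2, 2, 2, 12): truth gives 0; no alternative beats it.
(Checking all 256 profiles: 10 have a profitable deviation, 246 do not.)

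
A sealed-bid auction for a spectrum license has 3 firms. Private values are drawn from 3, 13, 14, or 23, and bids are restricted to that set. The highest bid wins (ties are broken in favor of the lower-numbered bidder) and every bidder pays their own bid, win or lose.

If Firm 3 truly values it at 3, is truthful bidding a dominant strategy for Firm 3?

Check each profile of the others' bids and compare truth against every alternative bid.
Others bid (3, 14): truth gives -3, best alternative gives -13.
Others bid (3, 23): truth gives -3, best alternative gives -13.
Others bid (13, 14): truth gives -3, best alternative gives -13.
Others bid (13, 23): truth gives -3, best alternative gives -13.
Others bid (14, 3): truth gives -3, best alternative gives -13.
Others bid (14, 13): truth gives -3, best alternative gives -13.
(Remaining 10 profiles checked similarly; truth is weakly best in each.)
In every case the truthful bid is at least as good as any alternative, so it is a dominant strategy.

Yes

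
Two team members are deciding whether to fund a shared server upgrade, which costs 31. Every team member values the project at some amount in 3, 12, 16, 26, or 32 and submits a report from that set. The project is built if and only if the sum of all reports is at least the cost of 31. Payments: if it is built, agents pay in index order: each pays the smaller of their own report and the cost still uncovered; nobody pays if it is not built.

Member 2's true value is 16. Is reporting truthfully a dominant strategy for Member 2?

Check each profile of the others' reports and compare truth against every alternative report.
Others report (32): truth gives 16, best alternative gives 16.
Others report (26): truth gives 11, best alternative gives 11.
Others report (16): truth gives 1, best alternative gives 1.
Others report (3): truth gives 0, best alternative gives 0.
Others report (12): truth gives 0, best alternative gives 0.
In every case the truthful report is at least as good as any alternative, so it is a dominant strategy.

Yes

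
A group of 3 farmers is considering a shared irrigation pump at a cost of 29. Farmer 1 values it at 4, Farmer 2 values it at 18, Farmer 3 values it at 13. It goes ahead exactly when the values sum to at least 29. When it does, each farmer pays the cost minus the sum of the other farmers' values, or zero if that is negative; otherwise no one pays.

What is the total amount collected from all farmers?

19

Total value 35 ≥ cost 29, so it is built.
Farmer 1: others sum to 31; max(0, 29 - 31) = 0.
Farmer 2: others sum to 17; max(0, 29 - 17) = 12.
Farmer 3: others sum to 22; max(0, 29 - 22) = 7.
Total collected = 0 + 12 + 7 = 19.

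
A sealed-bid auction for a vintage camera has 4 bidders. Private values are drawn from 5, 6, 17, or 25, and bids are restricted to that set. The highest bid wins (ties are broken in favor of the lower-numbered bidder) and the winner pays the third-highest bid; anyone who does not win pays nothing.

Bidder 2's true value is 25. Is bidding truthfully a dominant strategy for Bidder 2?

Yes

Check each profile of the others' bids and compare truth against every alternative bid.
Others bid (5, 5, 25): truth gives 20, best alternative gives 0.
Others bid (5, 25, 5): truth gives 20, best alternative gives 0.
Others bid (17, 5, 5): truth gives 20, best alternative gives 0.
Others bid (5, 6, 25): truth gives 19, best alternative gives 0.
Others bid (5, 25, 6): truth gives 19, best alternative gives 0.
Others bid (6, 5, 25): truth gives 19, best alternative gives 0.
(Remaining 58 profiles checked similarly; truth is weakly best in each.)
In every case the truthful bid is at least as good as any alternative, so it is a dominant strategy.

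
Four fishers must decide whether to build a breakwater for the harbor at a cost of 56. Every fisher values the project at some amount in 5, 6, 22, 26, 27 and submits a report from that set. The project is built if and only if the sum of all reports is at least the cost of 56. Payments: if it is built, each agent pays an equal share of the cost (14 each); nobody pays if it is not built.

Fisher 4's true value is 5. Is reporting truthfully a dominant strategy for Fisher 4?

Check each profile of the others' reports and compare truth against every alternative report.
Others report (6, 22, 22): truth gives 0, best alternative gives -9.
Others report (22, 6, 22): truth gives 0, best alternative gives -9.
Others report (22, 22, 6): truth gives 0, best alternative gives -9.
Others report (5, 22, 26): truth gives -9, best alternative gives -9.
Others report (5, 22, 27): truth gives -9, best alternative gives -9.
Others report (5, 26, 22): truth gives -9, best alternative gives -9.
(Remaining 119 profiles checked similarly; truth is weakly best in each.)
In every case the truthful report is at least as good as any alternative, so it is a dominant strategy.

Yes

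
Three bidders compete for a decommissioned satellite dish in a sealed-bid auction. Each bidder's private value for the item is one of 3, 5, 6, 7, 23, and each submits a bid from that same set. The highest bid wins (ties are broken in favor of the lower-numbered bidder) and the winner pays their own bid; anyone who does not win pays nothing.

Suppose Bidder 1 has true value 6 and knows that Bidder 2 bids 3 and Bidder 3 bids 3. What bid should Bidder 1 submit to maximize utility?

3

Bid 3: wins, pays 3, utility 6 - 3 = 3.
Bid 5: wins, pays 5, utility 6 - 5 = 1.
Bid 6: wins, pays 6, utility 6 - 6 = 0.
Bid 7: wins, pays 7, utility 6 - 7 = -1.
Bid 23: wins, pays 23, utility 6 - 23 = -17.
The best choice is 3 with utility 3.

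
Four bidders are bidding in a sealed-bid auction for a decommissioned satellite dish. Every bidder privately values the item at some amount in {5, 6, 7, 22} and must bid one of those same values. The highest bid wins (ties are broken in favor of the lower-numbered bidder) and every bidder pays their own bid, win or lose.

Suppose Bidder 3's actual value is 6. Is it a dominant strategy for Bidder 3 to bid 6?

Consider the case where Bidder 1 bids 5, Bidder 2 bids 5 and Bidder 4 bids 7.
Truthful bid 6: loses but pays 6, utility -6.
Bid 5 instead: loses but pays 5, utility -5.
Since -5 > -6, bidding 5 is strictly better here, so truthful bidding is not dominant.

No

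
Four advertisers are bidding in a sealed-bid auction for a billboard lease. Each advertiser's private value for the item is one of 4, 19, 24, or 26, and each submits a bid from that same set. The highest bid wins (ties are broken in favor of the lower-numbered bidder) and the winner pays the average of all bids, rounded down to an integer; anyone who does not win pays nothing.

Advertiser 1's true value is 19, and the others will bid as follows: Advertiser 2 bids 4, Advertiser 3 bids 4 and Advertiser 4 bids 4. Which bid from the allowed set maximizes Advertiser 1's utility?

4

Bid 4: wins, pays 4, utility 19 - 4 = 15.
Bid 19: wins, pays 7, utility 19 - 7 = 12.
Bid 24: wins, pays 9, utility 19 - 9 = 10.
Bid 26: wins, pays 9, utility 19 - 9 = 10.
The best choice is 4 with utility 15.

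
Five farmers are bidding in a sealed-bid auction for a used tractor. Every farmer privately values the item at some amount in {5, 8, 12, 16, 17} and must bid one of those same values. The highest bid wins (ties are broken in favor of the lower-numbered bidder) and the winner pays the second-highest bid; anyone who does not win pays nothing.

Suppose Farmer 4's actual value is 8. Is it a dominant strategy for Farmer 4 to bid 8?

Check each profile of the others' bids and compare truth against every alternative bid.
Others bid (5, 5, 5, 5): truth gives 3, best alternative gives 3.
Others bid (5, 5, 5, 8): truth gives 0, best alternative gives 0.
Others bid (5, 5, 5, 12): truth gives 0, best alternative gives 0.
Others bid (5, 5, 5, 16): truth gives 0, best alternative gives 0.
Others bid (5, 5, 5, 17): truth gives 0, best alternative gives 0.
Others bid (5, 5, 8, 5): truth gives 0, best alternative gives 0.
(Remaining 619 profiles checked similarly; truth is weakly best in each.)
In every case the truthful bid is at least as good as any alternative, so it is a dominant strategy.

Yes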